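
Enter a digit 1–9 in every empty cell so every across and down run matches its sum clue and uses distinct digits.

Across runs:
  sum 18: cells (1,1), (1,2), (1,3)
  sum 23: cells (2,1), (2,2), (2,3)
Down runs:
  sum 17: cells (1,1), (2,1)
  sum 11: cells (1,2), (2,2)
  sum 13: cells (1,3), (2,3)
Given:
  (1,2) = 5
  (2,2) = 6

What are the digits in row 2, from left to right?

23 in 3 cells must be {6,8,9}; 17 in 2 cells must be {8,9}.
Given what's placed, (1,1) must be 9 to fit the 18 across and 17 down.
(1,3) = 18 − 14 = 4 completes the 18 across.
(2,1) = 17 − 9 = 8 completes the 17 down.
(2,3) = 23 − 14 = 9 completes the 23 across.

8, 6, 9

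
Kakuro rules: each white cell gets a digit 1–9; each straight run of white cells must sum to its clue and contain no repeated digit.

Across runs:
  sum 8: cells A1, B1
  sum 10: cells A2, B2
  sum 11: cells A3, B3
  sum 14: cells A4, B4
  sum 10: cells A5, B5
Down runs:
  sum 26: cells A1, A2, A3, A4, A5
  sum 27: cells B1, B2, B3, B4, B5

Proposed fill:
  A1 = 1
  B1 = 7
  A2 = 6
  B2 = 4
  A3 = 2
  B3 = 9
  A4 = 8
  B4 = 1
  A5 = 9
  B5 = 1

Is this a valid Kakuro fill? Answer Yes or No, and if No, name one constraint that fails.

No — the down run B1–B5 sums to 22, not 27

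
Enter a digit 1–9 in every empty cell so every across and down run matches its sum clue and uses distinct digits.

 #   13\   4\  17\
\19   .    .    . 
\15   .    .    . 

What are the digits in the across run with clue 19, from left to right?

7 3 9

4 in 2 cells must be {1,3}; 17 in 2 cells must be {8,9}.
The 19 across and the 4 down share only 3, so R1C2 = 3.
Given what's placed, R1C3 must be 9 to fit the 19 across and 17 down.
R2C2 = 4 − 3 = 1 completes the 4 down.
R2C3 = 17 − 9 = 8 completes the 17 down.
R1C1 = 19 − 12 = 7 completes the 19 across.
R2C1 = 15 − 9 = 6 completes the 15 across.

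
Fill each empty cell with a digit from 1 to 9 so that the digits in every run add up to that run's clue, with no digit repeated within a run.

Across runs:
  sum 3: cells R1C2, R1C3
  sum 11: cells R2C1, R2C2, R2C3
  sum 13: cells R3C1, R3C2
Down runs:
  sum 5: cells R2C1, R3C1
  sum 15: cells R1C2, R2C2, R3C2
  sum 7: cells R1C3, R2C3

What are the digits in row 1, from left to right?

3 in 2 cells must be {1,2}.
The 13 across and the 5 down share only 4, so R3C1 = 4.
R3C2 = 13 − 4 = 9 completes the 13 across.
R2C1 = 5 − 4 = 1 completes the 5 down.
No cell is forced outright now. R2C2 can only be 2 or 4 (the digits allowed by both its 11 across and its 15 down). If R2C2 = 2: then R1C2 would have to be in {1,2} for the 3 across but in {4} for the 15 down — contradiction. So R2C2 = 4.
R1C2 = 15 − 13 = 2 completes the 15 down.
R1C3 = 3 − 2 = 1 completes the 3 across.
R2C3 = 11 − 5 = 6 completes the 11 across.

2 1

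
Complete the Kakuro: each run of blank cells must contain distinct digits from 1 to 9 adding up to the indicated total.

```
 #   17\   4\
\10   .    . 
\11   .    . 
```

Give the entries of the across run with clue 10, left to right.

17 in 2 cells must be {8,9}; 4 in 2 cells must be {1,3}.
The 11 across and the 4 down share only 3, so R2C2 = 3.
R1C2 = 4 − 3 = 1 completes the 4 down.
R2C1 = 11 − 3 = 8 completes the 11 across.
R1C1 = 10 − 1 = 9 completes the 10 across.

9, 1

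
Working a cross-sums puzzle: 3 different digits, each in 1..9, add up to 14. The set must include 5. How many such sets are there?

3 distinct digits from 1–9 sum between 6 and 24.
Keeping only sets containing 5.
Enumerating: {1,5,8}, {2,5,7}, {3,5,6}.

3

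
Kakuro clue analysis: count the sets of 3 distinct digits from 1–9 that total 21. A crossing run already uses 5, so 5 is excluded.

2

3 distinct digits from 1–9 sum between 6 and 24.
Dropping sets that contain 5.
Enumerating: {4,8,9}, {6,7,8}.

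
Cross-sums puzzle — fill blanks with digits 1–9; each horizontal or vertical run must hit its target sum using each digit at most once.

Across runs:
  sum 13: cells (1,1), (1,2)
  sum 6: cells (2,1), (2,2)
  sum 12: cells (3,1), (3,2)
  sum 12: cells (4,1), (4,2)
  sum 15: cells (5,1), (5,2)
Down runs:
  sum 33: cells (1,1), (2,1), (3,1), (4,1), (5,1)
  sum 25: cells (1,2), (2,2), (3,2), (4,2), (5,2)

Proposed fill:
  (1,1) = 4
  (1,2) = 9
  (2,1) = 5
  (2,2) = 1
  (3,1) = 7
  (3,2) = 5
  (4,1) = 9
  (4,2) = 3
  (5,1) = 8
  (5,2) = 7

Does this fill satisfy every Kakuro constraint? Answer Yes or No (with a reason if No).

Yes

Across: 4+9=13; 5+1=6; 7+5=12; 9+3=12; 8+7=15. Down: 4+5+7+9+8=33; 9+1+5+3+7=25. No digit repeats within any run.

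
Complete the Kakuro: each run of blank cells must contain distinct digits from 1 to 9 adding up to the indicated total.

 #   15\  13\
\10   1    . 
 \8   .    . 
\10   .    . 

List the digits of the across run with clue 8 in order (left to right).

5 3

R1C2 = 10 − 1 = 9 completes the 10 across.
Nothing is forced directly, so branch on R2C1, whose candidates are 5 or 6. If R2C1 = 6: then R2C2 would have to be in {2} for the 8 across but in {1,3} for the 13 down — contradiction. So R2C1 = 5.
R2C2 = 8 − 5 = 3 completes the 8 across.
R3C1 = 15 − 6 = 9 completes the 15 down.
R3C2 = 10 − 9 = 1 completes the 10 across.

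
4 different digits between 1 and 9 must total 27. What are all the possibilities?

4 distinct digits from 1–9 sum between 10 and 30.

{3,7,8,9}; {4,6,8,9}; {5,6,7,9}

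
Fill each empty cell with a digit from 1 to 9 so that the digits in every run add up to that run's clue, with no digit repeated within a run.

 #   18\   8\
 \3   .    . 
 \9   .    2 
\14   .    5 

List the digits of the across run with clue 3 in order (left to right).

3 in 2 cells must be {1,2}.
R1C2 = 8 − 7 = 1 completes the 8 down.
R2C1 = 9 − 2 = 7 completes the 9 across.
R3C1 = 14 − 5 = 9 completes the 14 across.
R1C1 = 3 − 1 = 2 completes the 3 across.

2, 1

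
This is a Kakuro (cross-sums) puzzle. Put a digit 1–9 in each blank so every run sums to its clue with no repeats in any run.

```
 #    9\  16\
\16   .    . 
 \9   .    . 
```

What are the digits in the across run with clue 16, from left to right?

7 9

16 in 2 cells must be {7,9}.
The 16 across and the 9 down share only 7, so R1C1 = 7.
R1C2 = 16 − 7 = 9 completes the 16 across.
R2C1 = 9 − 7 = 2 completes the 9 down.
R2C2 = 9 − 2 = 7 completes the 9 across.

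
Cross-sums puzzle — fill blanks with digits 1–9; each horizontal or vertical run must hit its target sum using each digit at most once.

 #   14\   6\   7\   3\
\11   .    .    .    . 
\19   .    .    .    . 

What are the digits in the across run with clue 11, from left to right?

11 in 4 cells must be {1,2,3,5}; 3 in 2 cells must be {1,2}.
Only 5 fits R1C1 under both its across sum 11 and down sum 14.
R2C1 = 14 − 5 = 9 completes the 14 down.
Nothing is forced directly, so branch on R1C2, whose candidates are 1 or 2. If R1C2 = 2: that forces R1C4 = 1, R2C2 = 4, after which R2C4 would have to be in {1,5} for the 19 across but in {2} for the 3 down — contradiction. So R1C2 = 1.
R1C4 = 2: the only remaining digit allowed by both the 11 across and the 3 down.
R2C2 = 6 − 1 = 5 completes the 6 down.
R2C4 = 3 − 2 = 1 completes the 3 down.
R1C3 = 11 − 8 = 3 completes the 11 across.

5 1 3 2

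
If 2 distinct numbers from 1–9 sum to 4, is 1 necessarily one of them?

The only way to make 4 from 2 distinct digits is {1,3}, which contains 1.

Yes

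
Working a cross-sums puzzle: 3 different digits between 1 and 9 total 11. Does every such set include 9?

Counterexample: {1,2,8} sums to 11 without using 9.

No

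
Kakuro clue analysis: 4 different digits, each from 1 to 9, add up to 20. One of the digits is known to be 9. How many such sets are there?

4 distinct digits from 1–9 sum between 10 and 30.
Keeping only sets containing 9.
Enumerating: {1,2,8,9}, {1,3,7,9}, {1,4,6,9}, {2,3,6,9}, {2,4,5,9}.

5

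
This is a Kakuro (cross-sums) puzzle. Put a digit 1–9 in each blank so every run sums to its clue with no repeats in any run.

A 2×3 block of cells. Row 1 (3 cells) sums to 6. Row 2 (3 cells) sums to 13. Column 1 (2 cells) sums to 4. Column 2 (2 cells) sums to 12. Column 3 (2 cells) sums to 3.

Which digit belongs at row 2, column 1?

3

6 in 3 cells must be {1,2,3}; 4 in 2 cells must be {1,3}; 3 in 2 cells must be {1,2}.
The 6 across and the 12 down share only 3, so (1,2) = 3.
(2,2) = 12 − 3 = 9 completes the 12 down.
Given what's placed, (2,3) must be 1 to fit the 13 across and 3 down.
(1,1) = 1: the only remaining digit allowed by both the 6 across and the 4 down.
(1,3) = 6 − 4 = 2 completes the 6 across.
(2,1) = 13 − 10 = 3 completes the 13 across.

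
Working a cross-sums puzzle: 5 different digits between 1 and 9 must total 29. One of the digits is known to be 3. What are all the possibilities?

{2,3,7,8,9}; {3,4,5,8,9}; {3,4,6,7,9}; {3,5,6,7,8}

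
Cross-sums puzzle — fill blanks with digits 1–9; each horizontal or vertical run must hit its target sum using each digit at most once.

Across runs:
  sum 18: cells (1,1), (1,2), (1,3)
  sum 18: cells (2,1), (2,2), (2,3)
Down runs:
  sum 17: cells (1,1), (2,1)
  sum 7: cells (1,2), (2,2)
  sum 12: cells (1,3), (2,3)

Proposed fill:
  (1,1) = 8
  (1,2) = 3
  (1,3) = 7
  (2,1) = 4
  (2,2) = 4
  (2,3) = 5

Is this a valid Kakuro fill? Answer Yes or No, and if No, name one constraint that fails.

No — the down run (1,1)–(2,1) sums to 12, not 17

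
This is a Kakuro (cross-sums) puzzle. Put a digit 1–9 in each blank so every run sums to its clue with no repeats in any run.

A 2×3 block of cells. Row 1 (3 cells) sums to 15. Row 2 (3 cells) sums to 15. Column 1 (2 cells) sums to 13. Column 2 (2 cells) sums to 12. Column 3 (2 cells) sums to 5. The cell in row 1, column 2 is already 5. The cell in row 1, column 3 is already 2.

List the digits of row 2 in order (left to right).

5 7 3

(1,1) = 15 − 7 = 8 completes the 15 across.
(2,1) = 13 − 8 = 5 completes the 13 down.
(2,2) = 12 − 5 = 7 completes the 12 down.
(2,3) = 15 − 12 = 3 completes the 15 across.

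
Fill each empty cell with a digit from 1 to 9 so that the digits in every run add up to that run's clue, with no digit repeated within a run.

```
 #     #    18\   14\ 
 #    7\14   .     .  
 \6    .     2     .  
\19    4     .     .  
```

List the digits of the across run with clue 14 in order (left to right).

9 5

6 in 3 cells must be {1,2,3}.
Given what's placed, R1C2 must be 9 to fit the 14 across and 18 down.
R1C3 = 14 − 9 = 5 completes the 14 across.
R2C1 = 7 − 4 = 3 completes the 7 down.
R2C3 = 6 − 5 = 1 completes the 6 across.
R3C2 = 18 − 11 = 7 completes the 18 down.
R3C3 = 19 − 11 = 8 completes the 19 across.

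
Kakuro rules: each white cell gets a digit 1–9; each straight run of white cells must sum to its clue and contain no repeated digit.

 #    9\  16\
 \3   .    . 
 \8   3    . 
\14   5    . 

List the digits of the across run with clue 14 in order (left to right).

3 in 2 cells must be {1,2}.
R1C1 = 9 − 8 = 1 completes the 9 down.
R1C2 = 3 − 1 = 2 completes the 3 across.
R2C2 = 8 − 3 = 5 completes the 8 across.
R3C2 = 14 − 5 = 9 completes the 14 across.

5, 9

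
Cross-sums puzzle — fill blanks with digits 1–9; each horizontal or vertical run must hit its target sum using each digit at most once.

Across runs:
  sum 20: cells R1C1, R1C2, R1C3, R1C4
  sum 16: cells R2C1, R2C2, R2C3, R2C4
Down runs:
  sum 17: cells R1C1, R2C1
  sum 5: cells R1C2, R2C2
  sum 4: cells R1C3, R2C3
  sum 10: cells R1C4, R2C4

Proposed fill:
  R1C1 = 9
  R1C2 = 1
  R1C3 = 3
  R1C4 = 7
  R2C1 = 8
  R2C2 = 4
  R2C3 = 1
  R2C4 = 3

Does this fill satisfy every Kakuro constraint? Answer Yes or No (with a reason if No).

Across: 9+1+3+7=20; 8+4+1+3=16. Down: 9+8=17; 1+4=5; 3+1=4; 7+3=10. No digit repeats within any run.

Yes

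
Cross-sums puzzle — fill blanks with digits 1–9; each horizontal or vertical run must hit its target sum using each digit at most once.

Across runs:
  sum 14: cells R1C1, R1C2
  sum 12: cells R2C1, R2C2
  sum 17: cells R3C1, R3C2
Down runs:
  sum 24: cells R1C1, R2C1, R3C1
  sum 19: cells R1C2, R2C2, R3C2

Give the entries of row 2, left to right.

7, 5

17 in 2 cells must be {8,9}; 24 in 3 cells must be {7,8,9}.
Nothing is forced directly, so branch on R3C2, whose candidates are 8 or 9. If R3C2 = 9: that forces R3C1 = 8, R1C1 = 9, after which R1C2 would have to be in {5} for the 14 across but in {2,3,4,6,7,8} for the 19 down — contradiction. So R3C2 = 8.
R3C1 = 17 − 8 = 9 completes the 17 across.
Given what's placed, R1C1 must be 8 to fit the 14 across and 24 down.
R1C2 = 14 − 8 = 6 completes the 14 across.
R2C1 = 24 − 17 = 7 completes the 24 down.
R2C2 = 12 − 7 = 5 completes the 12 across.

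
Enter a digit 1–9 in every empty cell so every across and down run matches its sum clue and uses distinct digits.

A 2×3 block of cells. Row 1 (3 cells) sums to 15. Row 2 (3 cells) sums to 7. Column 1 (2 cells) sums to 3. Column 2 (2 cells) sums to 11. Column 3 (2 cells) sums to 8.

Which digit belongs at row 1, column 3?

7 in 3 cells must be {1,2,4}; 3 in 2 cells must be {1,2}.
Nothing is forced directly, so branch on (2,2), whose candidates are 2 or 4. If (2,2) = 2: that forces (1,2) = 9, (2,1) = 1, after which (2,3) would have to be in {4} for the 7 across but in {1,2,3,5,6,7} for the 8 down — contradiction. So (2,2) = 4.
(1,2) = 11 − 4 = 7 completes the 11 down.
Given what's placed, (1,1) must be 2 to fit the 15 across and 3 down.
(1,3) = 15 − 9 = 6 completes the 15 across.
(2,1) = 3 − 2 = 1 completes the 3 down.
(2,3) = 7 − 5 = 2 completes the 7 across.

6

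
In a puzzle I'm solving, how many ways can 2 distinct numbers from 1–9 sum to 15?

2 distinct digits from 1–9 sum between 3 and 17.
Enumerating: {6,9}, {7,8}.

2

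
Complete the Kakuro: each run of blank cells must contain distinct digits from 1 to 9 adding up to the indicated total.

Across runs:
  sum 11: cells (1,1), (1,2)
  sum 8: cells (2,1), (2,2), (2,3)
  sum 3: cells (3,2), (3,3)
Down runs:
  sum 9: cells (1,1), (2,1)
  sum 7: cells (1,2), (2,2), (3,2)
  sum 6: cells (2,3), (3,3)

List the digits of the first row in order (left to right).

7 4

3 in 2 cells must be {1,2}; 7 in 3 cells must be {1,2,4}.
Nothing is forced directly, so branch on (1,2), whose candidates are 2 or 4. If (1,2) = 2: then (1,1) would have to be in {9} for the 11 across but in {1,2,3,4,5,6,7,8} for the 9 down — contradiction. So (1,2) = 4.
(1,1) = 11 − 4 = 7 completes the 11 across.
(2,1) = 9 − 7 = 2 completes the 9 down.
(2,2) = 1: the only remaining digit allowed by both the 8 across and the 7 down.
(2,3) = 8 − 3 = 5 completes the 8 across.
(3,2) = 7 − 5 = 2 completes the 7 down.
(3,3) = 3 − 2 = 1 completes the 3 across.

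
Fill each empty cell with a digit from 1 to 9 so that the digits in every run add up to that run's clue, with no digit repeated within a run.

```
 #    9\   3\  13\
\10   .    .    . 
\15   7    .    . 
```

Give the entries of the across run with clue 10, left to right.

3 in 2 cells must be {1,2}.
R1C1 = 9 − 7 = 2 completes the 9 down.
Given what's placed, R1C2 must be 1 to fit the 10 across and 3 down.
R1C3 = 10 − 3 = 7 completes the 10 across.
R2C2 = 3 − 1 = 2 completes the 3 down.
R2C3 = 15 − 9 = 6 completes the 15 across.

2 1 7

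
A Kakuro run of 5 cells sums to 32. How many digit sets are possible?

5 distinct digits from 1–9 sum between 15 and 35.
Enumerating: {2,6,7,8,9}, {3,5,7,8,9}, {4,5,6,8,9}.

3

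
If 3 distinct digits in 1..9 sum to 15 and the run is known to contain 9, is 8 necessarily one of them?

No

Counterexample: {1,5,9} sums to 15 under that restriction without using 8.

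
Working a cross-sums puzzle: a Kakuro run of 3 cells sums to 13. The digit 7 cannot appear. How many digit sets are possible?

5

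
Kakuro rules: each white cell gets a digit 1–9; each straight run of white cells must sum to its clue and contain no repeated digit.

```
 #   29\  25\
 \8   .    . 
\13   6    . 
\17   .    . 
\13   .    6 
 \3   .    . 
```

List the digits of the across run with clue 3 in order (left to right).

2 1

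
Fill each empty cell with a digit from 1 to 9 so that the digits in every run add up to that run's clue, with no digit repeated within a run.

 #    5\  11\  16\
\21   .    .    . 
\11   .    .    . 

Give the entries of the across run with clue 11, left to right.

16 in 2 cells must be {7,9}.
The 21 across and the 5 down share only 4, so R1C1 = 4.
Given what's placed, R1C3 must be 9 to fit the 21 across and 16 down.
R2C1 = 5 − 4 = 1 completes the 5 down.
R2C3 = 16 − 9 = 7 completes the 16 down.
R1C2 = 21 − 13 = 8 completes the 21 across.
R2C2 = 11 − 8 = 3 completes the 11 across.

1, 3, 7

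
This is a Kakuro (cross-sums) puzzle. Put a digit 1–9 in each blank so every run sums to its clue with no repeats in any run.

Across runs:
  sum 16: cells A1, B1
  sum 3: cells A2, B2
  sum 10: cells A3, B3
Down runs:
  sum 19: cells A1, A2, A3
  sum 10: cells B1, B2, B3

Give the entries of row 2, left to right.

2, 1

16 in 2 cells must be {7,9}; 3 in 2 cells must be {1,2}.
The 16 across and the 10 down share only 7, so B1 = 7.
The 3 across and the 19 down share only 2, so A2 = 2.
B2 = 3 − 2 = 1 completes the 3 across.
B3 = 10 − 8 = 2 completes the 10 down.
A1 = 16 − 7 = 9 completes the 16 across.
A3 = 10 − 2 = 8 completes the 10 across.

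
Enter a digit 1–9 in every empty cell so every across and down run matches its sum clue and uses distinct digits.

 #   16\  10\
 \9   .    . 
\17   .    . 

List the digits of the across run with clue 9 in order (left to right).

17 in 2 cells must be {8,9}; 16 in 2 cells must be {7,9}.
The 9 across and the 16 down share only 7, so R1C1 = 7.
R1C2 = 9 − 7 = 2 completes the 9 across.
R2C1 = 16 − 7 = 9 completes the 16 down.
R2C2 = 17 − 9 = 8 completes the 17 across.

7 2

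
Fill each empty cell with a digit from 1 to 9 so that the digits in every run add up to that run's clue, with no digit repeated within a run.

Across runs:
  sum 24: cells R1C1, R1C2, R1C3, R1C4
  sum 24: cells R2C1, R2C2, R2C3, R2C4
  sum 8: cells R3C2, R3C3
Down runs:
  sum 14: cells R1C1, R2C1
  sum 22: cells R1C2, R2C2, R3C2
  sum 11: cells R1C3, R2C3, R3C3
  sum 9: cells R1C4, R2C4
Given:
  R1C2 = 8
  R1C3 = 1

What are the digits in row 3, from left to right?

R1C4 = 6: the only remaining digit allowed by both the 24 across and the 9 down.
R2C4 = 9 − 6 = 3 completes the 9 down.
Given what's placed, R3C2 must be 5 to fit the 8 across and 22 down.
R3C3 = 8 − 5 = 3 completes the 8 across.
R1C1 = 24 − 15 = 9 completes the 24 across.
R2C1 = 14 − 9 = 5 completes the 14 down.
R2C2 = 22 − 13 = 9 completes the 22 down.
R2C3 = 24 − 17 = 7 completes the 24 across.

5 3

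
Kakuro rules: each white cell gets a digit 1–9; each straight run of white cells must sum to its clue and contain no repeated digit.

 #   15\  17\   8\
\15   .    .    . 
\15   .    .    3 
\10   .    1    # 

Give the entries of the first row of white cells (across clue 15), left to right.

1 9 5

R1C3 = 8 − 3 = 5 completes the 8 down.
Given what's placed, R2C2 must be 7 to fit the 15 across and 17 down.
R3C1 = 10 − 1 = 9 completes the 10 across.
R1C2 = 17 − 8 = 9 completes the 17 down.
R2C1 = 15 − 10 = 5 completes the 15 across.
R1C1 = 15 − 14 = 1 completes the 15 across.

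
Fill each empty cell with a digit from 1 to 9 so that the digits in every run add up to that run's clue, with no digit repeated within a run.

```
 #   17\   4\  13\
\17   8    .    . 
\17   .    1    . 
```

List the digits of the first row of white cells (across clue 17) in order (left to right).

8 3 6

17 in 2 cells must be {8,9}; 4 in 2 cells must be {1,3}.
R1C2 = 4 − 1 = 3 completes the 4 down.
R1C3 = 17 − 11 = 6 completes the 17 across.
R2C1 = 17 − 8 = 9 completes the 17 down.
R2C3 = 17 − 10 = 7 completes the 17 across.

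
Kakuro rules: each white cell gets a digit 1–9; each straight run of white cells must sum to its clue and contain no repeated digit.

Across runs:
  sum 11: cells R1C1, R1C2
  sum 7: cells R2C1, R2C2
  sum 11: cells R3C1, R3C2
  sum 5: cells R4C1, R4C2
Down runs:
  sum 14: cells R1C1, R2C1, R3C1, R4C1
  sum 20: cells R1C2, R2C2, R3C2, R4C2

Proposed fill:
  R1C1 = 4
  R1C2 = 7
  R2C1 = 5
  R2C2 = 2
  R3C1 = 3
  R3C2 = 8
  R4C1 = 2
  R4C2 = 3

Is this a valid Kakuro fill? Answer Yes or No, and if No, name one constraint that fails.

Across: 4+7=11; 5+2=7; 3+8=11; 2+3=5. Down: 4+5+3+2=14; 7+2+8+3=20. No digit repeats within any run.

Yes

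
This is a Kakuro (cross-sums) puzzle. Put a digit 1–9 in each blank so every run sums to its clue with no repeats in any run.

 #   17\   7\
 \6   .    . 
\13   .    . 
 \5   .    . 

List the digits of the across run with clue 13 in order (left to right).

9, 4

7 in 3 cells must be {1,2,4}.
The 13 across and the 7 down share only 4, so R2C2 = 4.
R2C1 = 13 − 4 = 9 completes the 13 across.
Nothing is forced directly, so branch on R1C2, whose candidates are 1 or 2. If R1C2 = 2: then R1C1 would have to be in {4} for the 6 across but in {1,2,3,5,6,7} for the 17 down — contradiction. So R1C2 = 1.
R1C1 = 6 − 1 = 5 completes the 6 across.
R3C1 = 17 − 14 = 3 completes the 17 down.
R3C2 = 5 − 3 = 2 completes the 5 across.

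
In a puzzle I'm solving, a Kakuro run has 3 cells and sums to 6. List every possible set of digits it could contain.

{1,2,3}

3 distinct digits from 1–9 sum between 6 and 24.
Only one set works: {1,2,3}.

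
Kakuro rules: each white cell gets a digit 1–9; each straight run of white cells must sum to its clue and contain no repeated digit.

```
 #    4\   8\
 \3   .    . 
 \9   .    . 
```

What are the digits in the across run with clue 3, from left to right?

1, 2

3 in 2 cells must be {1,2}; 4 in 2 cells must be {1,3}.
The 3 across and the 4 down share only 1, so R1C1 = 1.
R1C2 = 3 − 1 = 2 completes the 3 across.
R2C1 = 4 − 1 = 3 completes the 4 down.
R2C2 = 9 − 3 = 6 completes the 9 across.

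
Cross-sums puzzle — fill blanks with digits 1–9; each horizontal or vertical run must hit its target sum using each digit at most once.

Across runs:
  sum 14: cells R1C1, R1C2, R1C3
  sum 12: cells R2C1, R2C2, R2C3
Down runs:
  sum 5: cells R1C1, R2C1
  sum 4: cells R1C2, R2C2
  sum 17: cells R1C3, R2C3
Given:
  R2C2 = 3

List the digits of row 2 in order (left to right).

1 3 8

4 in 2 cells must be {1,3}; 17 in 2 cells must be {8,9}.
R1C2 = 4 − 3 = 1 completes the 4 down.
Given what's placed, R2C3 must be 8 to fit the 12 across and 17 down.
R1C1 = 4: the only remaining digit allowed by both the 14 across and the 5 down.
R1C3 = 14 − 5 = 9 completes the 14 across.
R2C1 = 12 − 11 = 1 completes the 12 across.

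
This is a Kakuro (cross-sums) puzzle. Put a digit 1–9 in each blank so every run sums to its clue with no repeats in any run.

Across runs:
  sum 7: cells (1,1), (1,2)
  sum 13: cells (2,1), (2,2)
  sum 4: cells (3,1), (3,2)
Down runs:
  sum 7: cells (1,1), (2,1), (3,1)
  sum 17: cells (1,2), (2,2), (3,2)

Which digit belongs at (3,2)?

3

4 in 2 cells must be {1,3}; 7 in 3 cells must be {1,2,4}.
The 13 across and the 7 down share only 4, so (2,1) = 4.
(2,2) = 13 − 4 = 9 completes the 13 across.
Given what's placed, (3,1) must be 1 to fit the 4 across and 7 down.
(3,2) = 4 − 1 = 3 completes the 4 across.
(1,1) = 7 − 5 = 2 completes the 7 down.
(1,2) = 7 − 2 = 5 completes the 7 across.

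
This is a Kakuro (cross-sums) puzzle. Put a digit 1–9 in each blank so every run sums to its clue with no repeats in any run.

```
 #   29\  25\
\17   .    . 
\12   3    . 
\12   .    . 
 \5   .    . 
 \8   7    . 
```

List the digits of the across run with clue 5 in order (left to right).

17 in 2 cells must be {8,9}.
R2C2 = 12 − 3 = 9 completes the 12 across.
R5C2 = 8 − 7 = 1 completes the 8 across.
Given what's placed, R1C2 must be 8 to fit the 17 across and 25 down.
R1C1 = 17 − 8 = 9 completes the 17 across.
Nothing is forced directly, so branch on R3C1, whose candidates are 4 or 8. If R3C1 = 4: then R3C2 would have to be in {8} for the 12 across but in {2,3,4,5} for the 25 down — contradiction. So R3C1 = 8.
R3C2 = 12 − 8 = 4 completes the 12 across.
R4C1 = 29 − 27 = 2 completes the 29 down.
R4C2 = 5 − 2 = 3 completes the 5 across.

2, 3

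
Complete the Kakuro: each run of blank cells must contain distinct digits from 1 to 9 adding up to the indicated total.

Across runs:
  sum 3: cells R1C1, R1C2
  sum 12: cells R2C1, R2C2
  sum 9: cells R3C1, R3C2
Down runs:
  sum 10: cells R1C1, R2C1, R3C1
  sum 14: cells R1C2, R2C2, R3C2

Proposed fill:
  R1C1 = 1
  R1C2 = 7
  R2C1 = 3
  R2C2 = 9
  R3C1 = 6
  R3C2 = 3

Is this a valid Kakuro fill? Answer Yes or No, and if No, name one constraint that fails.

No — the across run R1C1–R1C2 sums to 8, not 3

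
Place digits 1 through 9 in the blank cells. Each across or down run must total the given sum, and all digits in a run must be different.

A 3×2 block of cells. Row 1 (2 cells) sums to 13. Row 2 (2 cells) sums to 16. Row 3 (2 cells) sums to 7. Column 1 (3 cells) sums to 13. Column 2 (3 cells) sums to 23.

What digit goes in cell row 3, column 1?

1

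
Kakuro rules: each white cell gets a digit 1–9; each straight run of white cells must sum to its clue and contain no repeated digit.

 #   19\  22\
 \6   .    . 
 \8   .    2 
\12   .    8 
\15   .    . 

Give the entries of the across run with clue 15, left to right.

R1C2 = 5: the only remaining digit allowed by both the 6 across and the 22 down.
R2C1 = 8 − 2 = 6 completes the 8 across.
R3C1 = 12 − 8 = 4 completes the 12 across.
R4C2 = 22 − 15 = 7 completes the 22 down.
R1C1 = 6 − 5 = 1 completes the 6 across.
R4C1 = 15 − 7 = 8 completes the 15 across.

8 7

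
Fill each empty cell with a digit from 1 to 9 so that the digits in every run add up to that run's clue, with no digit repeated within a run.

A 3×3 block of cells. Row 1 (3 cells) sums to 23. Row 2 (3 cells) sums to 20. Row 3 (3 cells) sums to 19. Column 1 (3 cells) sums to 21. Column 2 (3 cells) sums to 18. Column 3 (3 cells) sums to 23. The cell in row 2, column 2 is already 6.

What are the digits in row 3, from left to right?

23 in 3 cells must be {6,8,9}.
Given what's placed, (2,3) must be 9 to fit the 20 across and 23 down.
(2,1) = 20 − 15 = 5 completes the 20 across.
(1,1) = 9: the only remaining digit allowed by both the 23 across and the 21 down.
Given what's placed, (1,2) must be 8 to fit the 23 across and 18 down.
(1,3) = 23 − 17 = 6 completes the 23 across.
(3,1) = 21 − 14 = 7 completes the 21 down.
(3,2) = 18 − 14 = 4 completes the 18 down.
(3,3) = 19 − 11 = 8 completes the 19 across.

7 4 8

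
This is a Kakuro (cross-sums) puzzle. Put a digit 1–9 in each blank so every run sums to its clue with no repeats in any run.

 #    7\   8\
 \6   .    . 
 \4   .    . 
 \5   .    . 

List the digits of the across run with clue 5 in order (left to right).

4 in 2 cells must be {1,3}; 7 in 3 cells must be {1,2,4}.
The 4 across and the 7 down share only 1, so R2C1 = 1.
R2C2 = 4 − 1 = 3 completes the 4 across.
Nothing is forced directly, so branch on R1C1, whose candidates are 2 or 4. If R1C1 = 4: then R1C2 would have to be in {2} for the 6 across but in {1,4} for the 8 down — contradiction. So R1C1 = 2.
R1C2 = 6 − 2 = 4 completes the 6 across.
R3C1 = 7 − 3 = 4 completes the 7 down.
R3C2 = 5 − 4 = 1 completes the 5 across.

4 1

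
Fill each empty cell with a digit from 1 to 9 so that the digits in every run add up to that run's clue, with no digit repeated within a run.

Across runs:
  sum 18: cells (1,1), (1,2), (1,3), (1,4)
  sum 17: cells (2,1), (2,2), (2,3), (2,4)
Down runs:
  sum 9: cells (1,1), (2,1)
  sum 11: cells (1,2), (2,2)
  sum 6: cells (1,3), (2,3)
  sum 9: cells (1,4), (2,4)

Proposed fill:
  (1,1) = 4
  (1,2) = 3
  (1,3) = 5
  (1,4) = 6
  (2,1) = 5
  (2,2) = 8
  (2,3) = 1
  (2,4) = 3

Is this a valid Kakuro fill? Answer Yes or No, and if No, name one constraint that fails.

Across: 4+3+5+6=18; 5+8+1+3=17. Down: 4+5=9; 3+8=11; 5+1=6; 6+3=9. No digit repeats within any run.

Yes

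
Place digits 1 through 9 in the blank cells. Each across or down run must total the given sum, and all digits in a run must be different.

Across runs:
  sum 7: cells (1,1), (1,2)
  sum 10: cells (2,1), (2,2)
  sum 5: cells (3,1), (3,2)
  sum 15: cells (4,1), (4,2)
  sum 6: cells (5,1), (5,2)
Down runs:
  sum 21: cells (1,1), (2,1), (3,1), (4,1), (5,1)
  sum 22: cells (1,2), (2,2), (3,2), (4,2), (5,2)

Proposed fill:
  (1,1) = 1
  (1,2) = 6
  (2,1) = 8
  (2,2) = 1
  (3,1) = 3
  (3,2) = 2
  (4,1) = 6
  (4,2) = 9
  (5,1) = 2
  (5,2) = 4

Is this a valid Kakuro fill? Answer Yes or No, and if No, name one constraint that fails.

No — the across run (2,1)–(2,2) sums to 9, not 10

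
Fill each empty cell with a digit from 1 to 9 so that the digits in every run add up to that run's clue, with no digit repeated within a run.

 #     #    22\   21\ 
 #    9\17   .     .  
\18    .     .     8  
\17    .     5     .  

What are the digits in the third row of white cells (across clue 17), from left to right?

17 in 2 cells must be {8,9}.
R1C3 = 9: the only remaining digit allowed by both the 17 across and the 21 down.
R2C2 = 9: the only remaining digit allowed by both the 18 across and the 22 down.
R3C3 = 21 − 17 = 4 completes the 21 down.
R1C2 = 17 − 9 = 8 completes the 17 across.
R2C1 = 18 − 17 = 1 completes the 18 across.
R3C1 = 17 − 9 = 8 completes the 17 across.

8 5 4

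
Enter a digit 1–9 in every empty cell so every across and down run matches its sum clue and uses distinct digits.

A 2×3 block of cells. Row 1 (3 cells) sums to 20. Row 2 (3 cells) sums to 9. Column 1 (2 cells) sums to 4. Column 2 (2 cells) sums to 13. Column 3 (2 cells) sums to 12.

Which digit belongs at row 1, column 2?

4 in 2 cells must be {1,3}.
The 20 across and the 4 down share only 3, so (1,1) = 3.
(2,1) = 4 − 3 = 1 completes the 4 down.
Nothing is forced directly, so branch on (2,2), whose candidates are 5 or 6. If (2,2) = 6: then (1,2) would have to be in {8,9} for the 20 across but in {7} for the 13 down — contradiction. So (2,2) = 5.
(1,2) = 13 − 5 = 8 completes the 13 down.
(1,3) = 20 − 11 = 9 completes the 20 across.
(2,3) = 9 − 6 = 3 completes the 9 across.

8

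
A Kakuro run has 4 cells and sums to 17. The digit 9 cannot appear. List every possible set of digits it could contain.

{1,2,6,8}; {1,3,5,8}; {1,3,6,7}; {1,4,5,7}; {2,3,4,8}; {2,3,5,7}; {2,4,5,6}

4 distinct digits from 1–9 sum between 10 and 30.
Dropping sets that contain 9.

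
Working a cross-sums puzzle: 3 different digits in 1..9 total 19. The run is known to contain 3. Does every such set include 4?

The only way to make 19 from 3 distinct digits under that restriction is {3,7,9}, which does not contain 4.

No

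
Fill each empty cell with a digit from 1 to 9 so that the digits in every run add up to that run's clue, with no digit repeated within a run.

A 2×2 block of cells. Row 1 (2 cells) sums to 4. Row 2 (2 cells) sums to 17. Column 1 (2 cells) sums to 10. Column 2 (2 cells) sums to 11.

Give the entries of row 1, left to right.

1, 3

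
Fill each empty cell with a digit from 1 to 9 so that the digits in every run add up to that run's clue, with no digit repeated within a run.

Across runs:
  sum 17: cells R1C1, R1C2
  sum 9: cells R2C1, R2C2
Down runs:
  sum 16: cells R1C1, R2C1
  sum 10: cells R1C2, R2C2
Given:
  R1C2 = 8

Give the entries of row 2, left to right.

7 2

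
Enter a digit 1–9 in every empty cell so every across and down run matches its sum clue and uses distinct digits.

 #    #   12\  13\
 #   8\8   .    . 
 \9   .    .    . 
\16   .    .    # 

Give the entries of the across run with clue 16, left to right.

16 in 2 cells must be {7,9}.
The 16 across and the 8 down share only 7, so R3C1 = 7.
R3C2 = 16 − 7 = 9 completes the 16 across.
R2C1 = 8 − 7 = 1 completes the 8 down.
R2C2 = 2: the only remaining digit allowed by both the 9 across and the 12 down.
R2C3 = 9 − 3 = 6 completes the 9 across.
R1C2 = 12 − 11 = 1 completes the 12 down.
R1C3 = 8 − 1 = 7 completes the 8 across.

7, 9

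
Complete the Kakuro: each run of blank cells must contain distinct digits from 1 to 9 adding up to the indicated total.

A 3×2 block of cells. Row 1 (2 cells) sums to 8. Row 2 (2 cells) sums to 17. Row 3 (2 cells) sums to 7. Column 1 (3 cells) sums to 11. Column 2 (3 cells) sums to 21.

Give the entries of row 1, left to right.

1, 7

17 in 2 cells must be {8,9}.
The 17 across and the 11 down share only 8, so (2,1) = 8.
(2,2) = 17 − 8 = 9 completes the 17 across.
Nothing is forced directly, so branch on (1,1), whose candidates are 1 or 2. If (1,1) = 2: then (1,2) would have to be in {6} for the 8 across but in {4,5,7,8} for the 21 down — contradiction. So (1,1) = 1.
(1,2) = 8 − 1 = 7 completes the 8 across.
(3,1) = 11 − 9 = 2 completes the 11 down.
(3,2) = 7 − 2 = 5 completes the 7 across.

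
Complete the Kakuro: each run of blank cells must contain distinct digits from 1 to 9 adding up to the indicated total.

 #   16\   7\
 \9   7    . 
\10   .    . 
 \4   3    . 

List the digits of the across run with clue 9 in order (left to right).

7 2

4 in 2 cells must be {1,3}; 7 in 3 cells must be {1,2,4}.
R1C2 = 9 − 7 = 2 completes the 9 across.
R2C1 = 16 − 10 = 6 completes the 16 down.
R2C2 = 10 − 6 = 4 completes the 10 across.
R3C2 = 4 − 3 = 1 completes the 4 across.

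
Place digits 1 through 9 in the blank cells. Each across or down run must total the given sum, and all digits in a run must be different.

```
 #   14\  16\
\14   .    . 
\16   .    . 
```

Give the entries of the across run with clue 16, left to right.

9, 7

16 in 2 cells must be {7,9}.
The 14 across and the 16 down share only 9, so R1C2 = 9.
The 16 across and the 14 down share only 9, so R2C1 = 9.
R2C2 = 16 − 9 = 7 completes the 16 across.
R1C1 = 14 − 9 = 5 completes the 14 across.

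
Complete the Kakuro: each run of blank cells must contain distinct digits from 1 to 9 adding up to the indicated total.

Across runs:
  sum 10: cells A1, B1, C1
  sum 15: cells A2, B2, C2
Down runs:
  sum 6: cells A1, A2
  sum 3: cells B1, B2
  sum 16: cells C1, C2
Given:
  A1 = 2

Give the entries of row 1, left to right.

2, 1, 7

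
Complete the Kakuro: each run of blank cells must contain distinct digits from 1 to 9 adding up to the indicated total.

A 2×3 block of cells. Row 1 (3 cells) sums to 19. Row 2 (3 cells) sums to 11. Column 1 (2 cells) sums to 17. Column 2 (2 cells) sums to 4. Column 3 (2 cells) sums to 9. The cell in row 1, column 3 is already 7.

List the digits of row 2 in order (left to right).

17 in 2 cells must be {8,9}; 4 in 2 cells must be {1,3}.
Given what's placed, (1,2) must be 3 to fit the 19 across and 4 down.
The 11 across and the 17 down share only 8, so (2,1) = 8.
(2,2) = 4 − 3 = 1 completes the 4 down.
(2,3) = 11 − 9 = 2 completes the 11 across.
(1,1) = 19 − 10 = 9 completes the 19 across.

8 1 2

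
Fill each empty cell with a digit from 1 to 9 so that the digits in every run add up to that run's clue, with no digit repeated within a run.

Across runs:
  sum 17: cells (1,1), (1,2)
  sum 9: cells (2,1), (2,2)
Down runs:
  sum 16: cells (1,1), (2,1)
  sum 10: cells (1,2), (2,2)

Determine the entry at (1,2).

8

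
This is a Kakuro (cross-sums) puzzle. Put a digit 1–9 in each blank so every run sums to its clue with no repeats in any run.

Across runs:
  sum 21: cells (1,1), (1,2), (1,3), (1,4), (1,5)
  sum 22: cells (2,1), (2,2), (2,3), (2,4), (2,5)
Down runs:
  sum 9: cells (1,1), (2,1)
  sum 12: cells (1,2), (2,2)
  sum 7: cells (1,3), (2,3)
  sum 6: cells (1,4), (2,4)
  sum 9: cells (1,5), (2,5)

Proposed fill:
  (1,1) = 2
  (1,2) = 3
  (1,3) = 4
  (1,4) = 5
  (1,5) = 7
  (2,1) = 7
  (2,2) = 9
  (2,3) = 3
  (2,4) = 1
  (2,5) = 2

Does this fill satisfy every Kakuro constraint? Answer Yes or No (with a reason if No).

Across: 2+3+4+5+7=21; 7+9+3+1+2=22. Down: 2+7=9; 3+9=12; 4+3=7; 5+1=6; 7+2=9. No digit repeats within any run.

Yes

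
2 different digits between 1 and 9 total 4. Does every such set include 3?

The only way to make 4 from 2 distinct digits is {1,3}, which contains 3.

Yes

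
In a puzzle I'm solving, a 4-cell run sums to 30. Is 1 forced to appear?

No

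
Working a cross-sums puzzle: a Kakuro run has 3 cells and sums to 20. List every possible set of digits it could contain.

{3,8,9}; {4,7,9}; {5,6,9}; {5,7,8}

3 distinct digits from 1–9 sum between 6 and 24.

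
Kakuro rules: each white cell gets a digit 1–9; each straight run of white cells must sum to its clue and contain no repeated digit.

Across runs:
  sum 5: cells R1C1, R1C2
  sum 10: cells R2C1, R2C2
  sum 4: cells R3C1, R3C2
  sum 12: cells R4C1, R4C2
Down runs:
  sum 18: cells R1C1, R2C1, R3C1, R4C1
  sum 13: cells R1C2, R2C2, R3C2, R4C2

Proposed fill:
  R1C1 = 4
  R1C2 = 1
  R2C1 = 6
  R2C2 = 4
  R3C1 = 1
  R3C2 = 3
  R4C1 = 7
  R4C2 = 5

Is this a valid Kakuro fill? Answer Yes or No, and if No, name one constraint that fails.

Yes

Across: 4+1=5; 6+4=10; 1+3=4; 7+5=12. Down: 4+6+1+7=18; 1+4+3+5=13. No digit repeats within any run.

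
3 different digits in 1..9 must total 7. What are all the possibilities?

{1,2,4}

3 distinct digits from 1–9 sum between 6 and 24.
Only one set works: {1,2,4}.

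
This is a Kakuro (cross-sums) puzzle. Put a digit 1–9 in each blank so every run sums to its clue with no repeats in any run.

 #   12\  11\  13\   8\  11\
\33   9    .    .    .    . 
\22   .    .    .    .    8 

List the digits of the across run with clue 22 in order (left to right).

3 4 5 2 8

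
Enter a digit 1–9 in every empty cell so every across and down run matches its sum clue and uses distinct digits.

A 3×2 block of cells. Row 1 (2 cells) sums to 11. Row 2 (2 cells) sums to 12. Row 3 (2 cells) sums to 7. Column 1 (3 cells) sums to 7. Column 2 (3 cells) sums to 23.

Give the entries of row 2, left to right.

4 8

7 in 3 cells must be {1,2,4}; 23 in 3 cells must be {6,8,9}.
The 12 across and the 7 down share only 4, so (2,1) = 4.
(2,2) = 12 − 4 = 8 completes the 12 across.
Given what's placed, (3,2) must be 6 to fit the 7 across and 23 down.
(1,1) = 2: the only remaining digit allowed by both the 11 across and the 7 down.
(1,2) = 11 − 2 = 9 completes the 11 across.
(3,1) = 7 − 6 = 1 completes the 7 across.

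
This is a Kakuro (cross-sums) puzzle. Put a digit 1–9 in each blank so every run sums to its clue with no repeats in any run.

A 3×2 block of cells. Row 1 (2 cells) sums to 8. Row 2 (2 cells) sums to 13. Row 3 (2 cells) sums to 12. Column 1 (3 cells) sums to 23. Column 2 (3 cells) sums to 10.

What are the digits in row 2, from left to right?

8 5

23 in 3 cells must be {6,8,9}.
The 8 across and the 23 down share only 6, so (1,1) = 6.
(1,2) = 8 − 6 = 2 completes the 8 across.
Nothing is forced directly, so branch on (2,1), whose candidates are 8 or 9. If (2,1) = 9: then (2,2) would have to be in {4} for the 13 across but in {1,3,5,7} for the 10 down — contradiction. So (2,1) = 8.
(2,2) = 13 − 8 = 5 completes the 13 across.
(3,1) = 23 − 14 = 9 completes the 23 down.
(3,2) = 12 − 9 = 3 completes the 12 across.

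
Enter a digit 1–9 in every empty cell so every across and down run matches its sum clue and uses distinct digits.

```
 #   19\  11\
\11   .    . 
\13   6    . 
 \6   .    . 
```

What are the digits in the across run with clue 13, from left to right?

6 7

R2C2 = 13 − 6 = 7 completes the 13 across.
Given what's placed, R3C2 must be 1 to fit the 6 across and 11 down.
R1C2 = 11 − 8 = 3 completes the 11 down.
R3C1 = 6 − 1 = 5 completes the 6 across.
R1C1 = 11 − 3 = 8 completes the 11 across.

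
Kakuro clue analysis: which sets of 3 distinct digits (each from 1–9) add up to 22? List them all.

3 distinct digits from 1–9 sum between 6 and 24.

{5,8,9}; {6,7,9}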